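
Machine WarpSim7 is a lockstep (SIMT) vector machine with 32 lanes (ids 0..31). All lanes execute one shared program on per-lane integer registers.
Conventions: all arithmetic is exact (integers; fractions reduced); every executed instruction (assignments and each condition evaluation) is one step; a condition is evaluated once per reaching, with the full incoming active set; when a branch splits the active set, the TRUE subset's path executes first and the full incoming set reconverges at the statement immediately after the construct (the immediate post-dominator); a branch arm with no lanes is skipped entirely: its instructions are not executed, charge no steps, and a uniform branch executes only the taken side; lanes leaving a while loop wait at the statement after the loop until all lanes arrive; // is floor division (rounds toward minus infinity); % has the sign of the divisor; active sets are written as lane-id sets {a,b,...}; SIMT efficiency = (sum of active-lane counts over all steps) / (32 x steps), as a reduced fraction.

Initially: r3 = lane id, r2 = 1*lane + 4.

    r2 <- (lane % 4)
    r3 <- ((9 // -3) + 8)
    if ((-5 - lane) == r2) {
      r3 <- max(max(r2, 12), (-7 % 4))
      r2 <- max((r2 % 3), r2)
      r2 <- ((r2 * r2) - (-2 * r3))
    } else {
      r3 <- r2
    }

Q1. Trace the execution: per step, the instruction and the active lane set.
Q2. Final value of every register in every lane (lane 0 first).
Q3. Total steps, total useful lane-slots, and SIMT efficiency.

step 0: r2 <- (lane % 4)             {0,1,2,3,4,5,6,7,8,9,10,11,12,13,14,15,16,17,18,19,20,21,22,23,24,25,26,27,28,29,30,31}
step 1: r3 <- ((9 // -3) + 8)        {0,1,2,3,4,5,6,7,8,9,10,11,12,13,14,15,16,17,18,19,20,21,22,23,24,25,26,27,28,29,30,31}
step 2: eval ((-5 - lane) == r2)     {0,1,2,3,4,5,6,7,8,9,10,11,12,13,14,15,16,17,18,19,20,21,22,23,24,25,26,27,28,29,30,31}
step 3: r3 <- r2                     {0,1,2,3,4,5,6,7,8,9,10,11,12,13,14,15,16,17,18,19,20,21,22,23,24,25,26,27,28,29,30,31}

Answer: 4 steps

r3: 0,1,2,3,0,1,2,3,0,1,2,3,0,1,2,3,0,1,2,3,0,1,2,3,0,1,2,3,0,1,2,3
r2: 0,1,2,3,0,1,2,3,0,1,2,3,0,1,2,3,0,1,2,3,0,1,2,3,0,1,2,3,0,1,2,3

steps = 4; useful = 128; efficiency = 128/128 = 1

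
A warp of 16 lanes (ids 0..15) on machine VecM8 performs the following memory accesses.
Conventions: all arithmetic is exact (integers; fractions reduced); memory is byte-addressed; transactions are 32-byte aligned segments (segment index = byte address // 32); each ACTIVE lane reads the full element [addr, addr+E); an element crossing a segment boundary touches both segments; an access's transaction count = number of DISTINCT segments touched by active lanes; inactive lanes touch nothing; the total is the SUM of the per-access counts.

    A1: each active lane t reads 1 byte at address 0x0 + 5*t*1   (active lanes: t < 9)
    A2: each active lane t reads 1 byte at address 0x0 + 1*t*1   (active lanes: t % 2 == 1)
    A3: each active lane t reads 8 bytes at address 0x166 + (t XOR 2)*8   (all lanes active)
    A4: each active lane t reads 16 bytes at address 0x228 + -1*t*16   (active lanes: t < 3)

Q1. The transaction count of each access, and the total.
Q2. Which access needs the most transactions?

A1: 2 transactions
A2: 1 transaction
A3: 5 transactions
A4: 2 transactions

Answer: 2,1,5,2; total 10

Answer: A3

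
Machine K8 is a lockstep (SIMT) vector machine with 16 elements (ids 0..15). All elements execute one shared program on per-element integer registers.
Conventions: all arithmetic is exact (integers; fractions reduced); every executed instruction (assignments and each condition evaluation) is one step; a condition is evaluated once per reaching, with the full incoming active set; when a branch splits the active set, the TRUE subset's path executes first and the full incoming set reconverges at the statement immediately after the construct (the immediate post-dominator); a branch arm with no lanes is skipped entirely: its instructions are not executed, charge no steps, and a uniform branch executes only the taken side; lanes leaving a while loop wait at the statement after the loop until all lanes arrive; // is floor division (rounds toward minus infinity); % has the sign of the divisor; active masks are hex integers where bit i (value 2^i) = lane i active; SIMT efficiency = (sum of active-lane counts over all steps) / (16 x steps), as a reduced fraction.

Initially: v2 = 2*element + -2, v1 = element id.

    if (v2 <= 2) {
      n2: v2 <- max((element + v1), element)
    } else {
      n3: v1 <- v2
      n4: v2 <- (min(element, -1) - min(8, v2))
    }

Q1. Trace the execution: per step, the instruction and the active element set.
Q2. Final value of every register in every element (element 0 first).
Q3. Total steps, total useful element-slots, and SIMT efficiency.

step 0: eval (v2 <= 2)               0xffff
step 1: v2 <- max((element + v1), element) 0x0007
step 2: v1 <- v2                     0xfff8
step 3: v2 <- (min(element, -1) - min(8, v2)) 0xfff8

Answer: 4 steps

v2: 0,2,4,-5,-7,-9,-9,-9,-9,-9,-9,-9,-9,-9,-9,-9
v1: 0,1,2,4,6,8,10,12,14,16,18,20,22,24,26,28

steps = 4; useful = 45; efficiency = 45/64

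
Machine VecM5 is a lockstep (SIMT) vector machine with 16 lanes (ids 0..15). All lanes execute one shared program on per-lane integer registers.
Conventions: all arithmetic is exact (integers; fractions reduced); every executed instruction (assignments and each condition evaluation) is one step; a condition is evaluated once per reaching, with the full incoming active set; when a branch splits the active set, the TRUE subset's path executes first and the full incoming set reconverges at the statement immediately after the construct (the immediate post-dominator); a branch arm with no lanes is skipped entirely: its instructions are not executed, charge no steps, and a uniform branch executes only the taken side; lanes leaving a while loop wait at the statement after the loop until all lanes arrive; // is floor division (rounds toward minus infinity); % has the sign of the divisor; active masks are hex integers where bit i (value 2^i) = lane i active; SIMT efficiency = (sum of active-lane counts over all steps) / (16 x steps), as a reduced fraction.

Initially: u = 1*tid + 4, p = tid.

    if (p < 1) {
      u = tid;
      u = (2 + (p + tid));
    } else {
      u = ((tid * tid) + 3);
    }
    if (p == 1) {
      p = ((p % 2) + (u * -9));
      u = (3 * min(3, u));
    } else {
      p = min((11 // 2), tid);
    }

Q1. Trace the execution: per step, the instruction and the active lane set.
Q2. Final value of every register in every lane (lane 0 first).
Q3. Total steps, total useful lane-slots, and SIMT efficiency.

step 0: eval (p < 1)                 0xffff
step 1: u <- tid                     0x0001
step 2: u <- (2 + (p + tid))         0x0001
step 3: u <- ((tid * tid) + 3)       0xfffe
step 4: eval (p == 1)                0xffff
step 5: p <- ((p % 2) + (u * -9))    0x0002
step 6: u <- (3 * min(3, u))         0x0002
step 7: p <- min((11 // 2), tid)     0xfffd

Answer: 8 steps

u: 2,9,7,12,19,28,39,52,67,84,103,124,147,172,199,228
p: 0,-35,2,3,4,5,5,5,5,5,5,5,5,5,5,5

steps = 8; useful = 66; efficiency = 66/128 = 33/64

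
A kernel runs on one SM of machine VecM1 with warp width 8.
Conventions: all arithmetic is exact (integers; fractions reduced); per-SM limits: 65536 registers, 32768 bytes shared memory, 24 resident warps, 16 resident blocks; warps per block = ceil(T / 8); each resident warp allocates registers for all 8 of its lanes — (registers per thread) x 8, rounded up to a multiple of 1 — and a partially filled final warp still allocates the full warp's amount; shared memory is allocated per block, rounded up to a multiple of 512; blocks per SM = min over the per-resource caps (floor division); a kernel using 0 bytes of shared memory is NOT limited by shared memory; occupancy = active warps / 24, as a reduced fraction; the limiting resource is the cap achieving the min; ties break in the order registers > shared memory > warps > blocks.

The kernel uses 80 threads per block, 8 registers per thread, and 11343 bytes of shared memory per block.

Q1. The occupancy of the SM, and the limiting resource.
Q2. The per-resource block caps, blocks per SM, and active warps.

Answer: occupancy 5/6, limited by shared memory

registers: 102 blocks
shared memory: 2 blocks
warps: 2 blocks
blocks: 16 blocks

Answer: 2 blocks, 20 active warps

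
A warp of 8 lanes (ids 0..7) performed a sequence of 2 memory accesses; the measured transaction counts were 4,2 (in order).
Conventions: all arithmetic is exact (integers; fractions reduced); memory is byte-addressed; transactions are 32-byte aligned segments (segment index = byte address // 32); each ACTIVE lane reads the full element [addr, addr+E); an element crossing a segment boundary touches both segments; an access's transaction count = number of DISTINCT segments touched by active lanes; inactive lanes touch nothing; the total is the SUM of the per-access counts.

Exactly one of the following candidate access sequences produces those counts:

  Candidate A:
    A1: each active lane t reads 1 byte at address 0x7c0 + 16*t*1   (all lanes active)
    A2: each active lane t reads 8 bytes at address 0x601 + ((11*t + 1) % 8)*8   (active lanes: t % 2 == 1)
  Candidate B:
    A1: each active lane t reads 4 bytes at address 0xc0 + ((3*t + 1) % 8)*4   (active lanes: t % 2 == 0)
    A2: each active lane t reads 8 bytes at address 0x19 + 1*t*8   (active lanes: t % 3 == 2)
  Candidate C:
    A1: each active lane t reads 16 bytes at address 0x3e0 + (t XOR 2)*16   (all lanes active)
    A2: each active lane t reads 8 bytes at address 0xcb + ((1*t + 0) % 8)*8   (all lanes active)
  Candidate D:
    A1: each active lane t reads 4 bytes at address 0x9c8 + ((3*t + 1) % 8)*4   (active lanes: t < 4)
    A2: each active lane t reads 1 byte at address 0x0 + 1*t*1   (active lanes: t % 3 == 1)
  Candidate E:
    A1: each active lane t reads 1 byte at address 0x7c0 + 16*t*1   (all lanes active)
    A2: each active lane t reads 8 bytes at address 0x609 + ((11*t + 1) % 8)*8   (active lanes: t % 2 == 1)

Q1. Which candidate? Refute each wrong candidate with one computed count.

B: A1 gives 1 transaction, not 4
C: A2 gives 3 transactions, not 2
D: A1 gives 2 transactions, not 4
E: A2 gives 3 transactions, not 2
A: all counts match (4,2)

Answer: A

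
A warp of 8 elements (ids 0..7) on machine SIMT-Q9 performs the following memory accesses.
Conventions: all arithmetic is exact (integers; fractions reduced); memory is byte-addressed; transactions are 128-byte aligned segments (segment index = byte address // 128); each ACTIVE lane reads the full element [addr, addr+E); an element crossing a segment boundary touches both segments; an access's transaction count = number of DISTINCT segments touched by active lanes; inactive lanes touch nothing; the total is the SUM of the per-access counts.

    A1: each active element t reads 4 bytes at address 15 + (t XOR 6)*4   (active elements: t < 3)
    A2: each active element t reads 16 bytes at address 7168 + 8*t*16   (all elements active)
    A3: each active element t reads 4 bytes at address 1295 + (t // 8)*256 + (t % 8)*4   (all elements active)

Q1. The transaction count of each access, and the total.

A1: 1 transaction
A2: 8 transactions
A3: 1 transaction

Answer: 1,8,1; total 10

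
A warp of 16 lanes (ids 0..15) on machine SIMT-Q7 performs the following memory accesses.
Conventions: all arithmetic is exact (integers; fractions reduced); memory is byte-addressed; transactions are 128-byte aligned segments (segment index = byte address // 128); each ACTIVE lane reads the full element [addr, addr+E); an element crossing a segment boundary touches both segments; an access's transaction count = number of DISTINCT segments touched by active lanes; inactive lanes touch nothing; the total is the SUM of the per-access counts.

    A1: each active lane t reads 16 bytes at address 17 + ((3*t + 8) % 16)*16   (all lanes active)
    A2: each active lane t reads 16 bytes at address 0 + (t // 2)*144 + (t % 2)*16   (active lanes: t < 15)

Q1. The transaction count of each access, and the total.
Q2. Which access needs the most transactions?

A1: 3 transactions
A2: 8 transactions

Answer: 3,8; total 11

Answer: A2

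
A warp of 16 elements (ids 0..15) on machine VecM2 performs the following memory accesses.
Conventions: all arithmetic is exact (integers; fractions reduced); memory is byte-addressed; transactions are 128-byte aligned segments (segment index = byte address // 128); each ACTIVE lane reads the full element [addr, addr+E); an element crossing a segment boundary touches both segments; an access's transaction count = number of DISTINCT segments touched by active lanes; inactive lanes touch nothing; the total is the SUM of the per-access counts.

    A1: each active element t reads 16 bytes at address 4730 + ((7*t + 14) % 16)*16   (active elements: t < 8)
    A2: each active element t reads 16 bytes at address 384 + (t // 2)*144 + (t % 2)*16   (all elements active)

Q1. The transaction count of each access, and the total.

A1: 2 transactions
A2: 9 transactions

Answer: 2,9; total 11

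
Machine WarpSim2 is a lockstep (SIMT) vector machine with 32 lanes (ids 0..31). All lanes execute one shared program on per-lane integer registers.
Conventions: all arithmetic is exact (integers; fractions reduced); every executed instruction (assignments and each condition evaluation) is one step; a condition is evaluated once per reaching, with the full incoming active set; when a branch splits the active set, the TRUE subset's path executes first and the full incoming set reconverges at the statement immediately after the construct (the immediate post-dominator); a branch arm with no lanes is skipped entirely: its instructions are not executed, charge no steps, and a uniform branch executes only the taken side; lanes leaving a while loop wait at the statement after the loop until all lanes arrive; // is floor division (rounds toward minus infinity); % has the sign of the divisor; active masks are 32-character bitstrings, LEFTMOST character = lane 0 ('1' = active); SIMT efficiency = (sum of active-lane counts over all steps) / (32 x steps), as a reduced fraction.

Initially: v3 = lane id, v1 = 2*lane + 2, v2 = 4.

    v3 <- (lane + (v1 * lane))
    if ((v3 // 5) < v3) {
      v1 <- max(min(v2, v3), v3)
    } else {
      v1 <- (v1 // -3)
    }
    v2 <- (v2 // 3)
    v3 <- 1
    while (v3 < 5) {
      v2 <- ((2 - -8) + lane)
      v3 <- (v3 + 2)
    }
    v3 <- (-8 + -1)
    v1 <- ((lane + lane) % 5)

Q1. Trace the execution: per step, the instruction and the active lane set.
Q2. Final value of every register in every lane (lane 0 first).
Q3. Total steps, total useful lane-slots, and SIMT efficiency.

step 0: v3 <- (lane + (v1 * lane))   11111111111111111111111111111111
step 1: eval ((v3 // 5) < v3)        11111111111111111111111111111111
step 2: v1 <- max(min(v2, v3), v3)   01111111111111111111111111111111
step 3: v1 <- (v1 // -3)             10000000000000000000000000000000
step 4: v2 <- (v2 // 3)              11111111111111111111111111111111
step 5: v3 <- 1                      11111111111111111111111111111111
step 6: eval (v3 < 5)                11111111111111111111111111111111
step 7: v2 <- ((2 - -8) + lane)      11111111111111111111111111111111
step 8: v3 <- (v3 + 2)               11111111111111111111111111111111
step 9: eval (v3 < 5)                11111111111111111111111111111111
step 10: v2 <- ((2 - -8) + lane)      11111111111111111111111111111111
step 11: v3 <- (v3 + 2)               11111111111111111111111111111111
step 12: eval (v3 < 5)                11111111111111111111111111111111
step 13: v3 <- (-8 + -1)              11111111111111111111111111111111
step 14: v1 <- ((lane + lane) % 5)    11111111111111111111111111111111

Answer: 15 steps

v3: -9,-9,-9,-9,-9,-9,-9,-9,-9,-9,-9,-9,-9,-9,-9,-9,-9,-9,-9,-9,-9,-9,-9,-9,-9,-9,-9,-9,-9,-9,-9,-9
v1: 0,2,4,1,3,0,2,4,1,3,0,2,4,1,3,0,2,4,1,3,0,2,4,1,3,0,2,4,1,3,0,2
v2: 10,11,12,13,14,15,16,17,18,19,20,21,22,23,24,25,26,27,28,29,30,31,32,33,34,35,36,37,38,39,40,41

steps = 15; useful = 448; efficiency = 448/480 = 14/15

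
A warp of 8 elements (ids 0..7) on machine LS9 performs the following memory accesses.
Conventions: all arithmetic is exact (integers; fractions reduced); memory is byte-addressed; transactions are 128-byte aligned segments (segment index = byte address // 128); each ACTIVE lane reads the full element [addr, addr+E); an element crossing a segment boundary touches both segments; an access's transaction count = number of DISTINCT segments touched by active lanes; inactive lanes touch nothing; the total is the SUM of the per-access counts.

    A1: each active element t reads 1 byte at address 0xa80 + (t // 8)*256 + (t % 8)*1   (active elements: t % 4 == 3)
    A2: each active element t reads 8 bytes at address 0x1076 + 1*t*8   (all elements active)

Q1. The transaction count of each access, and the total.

A1: 1 transaction
A2: 2 transactions

Answer: 1,2; total 3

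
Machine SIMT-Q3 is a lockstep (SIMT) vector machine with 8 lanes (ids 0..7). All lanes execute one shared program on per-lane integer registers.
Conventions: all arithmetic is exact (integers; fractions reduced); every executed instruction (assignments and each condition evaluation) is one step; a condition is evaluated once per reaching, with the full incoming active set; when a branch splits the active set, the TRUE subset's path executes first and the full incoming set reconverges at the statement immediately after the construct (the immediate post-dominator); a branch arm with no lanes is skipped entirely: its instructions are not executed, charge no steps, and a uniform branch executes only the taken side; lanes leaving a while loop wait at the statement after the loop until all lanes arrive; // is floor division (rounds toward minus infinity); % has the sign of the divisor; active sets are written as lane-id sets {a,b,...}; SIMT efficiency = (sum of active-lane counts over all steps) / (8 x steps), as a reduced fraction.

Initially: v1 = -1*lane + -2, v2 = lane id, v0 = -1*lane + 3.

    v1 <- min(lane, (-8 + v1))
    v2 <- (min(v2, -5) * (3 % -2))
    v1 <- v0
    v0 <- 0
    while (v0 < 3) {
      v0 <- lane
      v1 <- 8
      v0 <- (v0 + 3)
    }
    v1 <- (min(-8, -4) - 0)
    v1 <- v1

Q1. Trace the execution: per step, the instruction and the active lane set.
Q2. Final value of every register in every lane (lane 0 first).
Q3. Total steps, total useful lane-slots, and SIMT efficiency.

step 0: v1 <- min(lane, (-8 + v1))   {0,1,2,3,4,5,6,7}
step 1: v2 <- (min(v2, -5) * (3 % -2)) {0,1,2,3,4,5,6,7}
step 2: v1 <- v0                     {0,1,2,3,4,5,6,7}
step 3: v0 <- 0                      {0,1,2,3,4,5,6,7}
step 4: eval (v0 < 3)                {0,1,2,3,4,5,6,7}
step 5: v0 <- lane                   {0,1,2,3,4,5,6,7}
step 6: v1 <- 8                      {0,1,2,3,4,5,6,7}
step 7: v0 <- (v0 + 3)               {0,1,2,3,4,5,6,7}
step 8: eval (v0 < 3)                {0,1,2,3,4,5,6,7}
step 9: v1 <- (min(-8, -4) - 0)      {0,1,2,3,4,5,6,7}
step 10: v1 <- v1                     {0,1,2,3,4,5,6,7}

Answer: 11 steps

v1: -8,-8,-8,-8,-8,-8,-8,-8
v2: 5,5,5,5,5,5,5,5
v0: 3,4,5,6,7,8,9,10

steps = 11; useful = 88; efficiency = 88/88 = 1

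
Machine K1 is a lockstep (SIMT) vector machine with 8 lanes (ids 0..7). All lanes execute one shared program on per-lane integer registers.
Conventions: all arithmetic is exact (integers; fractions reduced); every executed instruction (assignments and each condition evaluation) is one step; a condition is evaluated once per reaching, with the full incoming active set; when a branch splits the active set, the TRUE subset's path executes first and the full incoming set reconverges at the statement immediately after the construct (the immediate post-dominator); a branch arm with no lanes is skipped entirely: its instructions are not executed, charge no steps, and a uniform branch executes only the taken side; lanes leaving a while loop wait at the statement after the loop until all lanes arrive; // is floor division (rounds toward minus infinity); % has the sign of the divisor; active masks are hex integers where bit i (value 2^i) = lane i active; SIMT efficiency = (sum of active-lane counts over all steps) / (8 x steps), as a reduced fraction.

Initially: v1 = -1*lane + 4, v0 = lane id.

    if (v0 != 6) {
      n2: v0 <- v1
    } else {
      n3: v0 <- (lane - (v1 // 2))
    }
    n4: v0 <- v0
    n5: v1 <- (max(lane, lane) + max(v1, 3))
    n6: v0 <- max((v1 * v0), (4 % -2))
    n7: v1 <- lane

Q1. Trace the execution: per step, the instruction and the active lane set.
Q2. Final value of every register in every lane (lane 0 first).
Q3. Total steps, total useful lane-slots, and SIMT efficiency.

step 0: eval (v0 != 6)               0xff
step 1: v0 <- v1                     0xbf
step 2: v0 <- (lane - (v1 // 2))     0x40
step 3: v0 <- v0                     0xff
step 4: v1 <- (max(lane, lane) + max(v1, 3)) 0xff
step 5: v0 <- max((v1 * v0), (4 % -2)) 0xff
step 6: v1 <- lane                   0xff

Answer: 7 steps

v1: 0,1,2,3,4,5,6,7
v0: 16,12,10,6,0,0,63,0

steps = 7; useful = 48; efficiency = 48/56 = 6/7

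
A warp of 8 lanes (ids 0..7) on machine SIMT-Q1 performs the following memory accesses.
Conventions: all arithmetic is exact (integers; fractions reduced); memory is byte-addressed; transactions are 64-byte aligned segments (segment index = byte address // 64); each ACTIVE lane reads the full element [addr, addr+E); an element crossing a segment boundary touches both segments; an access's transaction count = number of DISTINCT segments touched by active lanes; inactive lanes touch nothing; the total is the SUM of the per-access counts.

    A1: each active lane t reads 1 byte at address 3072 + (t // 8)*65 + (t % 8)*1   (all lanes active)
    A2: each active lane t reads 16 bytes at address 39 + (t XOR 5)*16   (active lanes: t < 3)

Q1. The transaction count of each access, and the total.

A1: 1 transaction
A2: 2 transactions

Answer: 1,2; total 3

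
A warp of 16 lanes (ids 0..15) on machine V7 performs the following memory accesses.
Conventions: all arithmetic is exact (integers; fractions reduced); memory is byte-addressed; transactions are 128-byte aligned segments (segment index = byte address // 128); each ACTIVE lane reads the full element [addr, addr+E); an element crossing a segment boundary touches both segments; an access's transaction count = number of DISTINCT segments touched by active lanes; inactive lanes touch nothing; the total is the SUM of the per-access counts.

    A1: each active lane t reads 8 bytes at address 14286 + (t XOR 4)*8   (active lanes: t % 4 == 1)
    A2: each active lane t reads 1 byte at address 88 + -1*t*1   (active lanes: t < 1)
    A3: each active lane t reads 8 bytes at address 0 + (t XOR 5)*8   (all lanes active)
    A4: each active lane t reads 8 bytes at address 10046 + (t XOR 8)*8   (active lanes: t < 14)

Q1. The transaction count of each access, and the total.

A1: 2 transactions
A2: 1 transaction
A3: 1 transaction
A4: 2 transactions

Answer: 2,1,1,2; total 6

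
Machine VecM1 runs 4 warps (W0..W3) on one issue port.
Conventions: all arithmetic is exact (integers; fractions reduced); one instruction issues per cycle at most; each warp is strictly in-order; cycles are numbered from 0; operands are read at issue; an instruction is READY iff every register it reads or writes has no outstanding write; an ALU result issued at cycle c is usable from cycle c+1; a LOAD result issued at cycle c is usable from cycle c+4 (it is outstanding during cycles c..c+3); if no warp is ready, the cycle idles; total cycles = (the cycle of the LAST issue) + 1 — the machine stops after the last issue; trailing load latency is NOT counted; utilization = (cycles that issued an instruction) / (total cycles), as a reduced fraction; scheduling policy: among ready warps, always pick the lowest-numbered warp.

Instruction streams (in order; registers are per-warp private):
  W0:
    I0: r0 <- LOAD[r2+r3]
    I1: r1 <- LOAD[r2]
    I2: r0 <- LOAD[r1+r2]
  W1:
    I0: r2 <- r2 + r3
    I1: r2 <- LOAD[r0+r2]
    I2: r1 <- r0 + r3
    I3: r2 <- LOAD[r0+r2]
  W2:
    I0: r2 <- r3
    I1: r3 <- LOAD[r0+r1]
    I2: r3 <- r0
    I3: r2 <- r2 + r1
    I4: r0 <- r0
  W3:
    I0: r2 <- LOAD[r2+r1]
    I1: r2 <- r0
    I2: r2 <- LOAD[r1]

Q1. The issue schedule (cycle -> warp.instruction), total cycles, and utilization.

cycle 0: W0.I0
cycle 1: W0.I1
cycle 2: W1.I0
cycle 3: W1.I1
cycle 4: W1.I2
cycle 5: W0.I2
cycle 6: W2.I0
cycle 7: W1.I3
cycle 8: W2.I1
cycle 9: W3.I0
cycle 10: idle
cycle 11: idle
cycle 12: W2.I2
cycle 13: W2.I3
cycle 14: W2.I4
cycle 15: W3.I1
cycle 16: W3.I2

Answer: 17 cycles, utilization 15/17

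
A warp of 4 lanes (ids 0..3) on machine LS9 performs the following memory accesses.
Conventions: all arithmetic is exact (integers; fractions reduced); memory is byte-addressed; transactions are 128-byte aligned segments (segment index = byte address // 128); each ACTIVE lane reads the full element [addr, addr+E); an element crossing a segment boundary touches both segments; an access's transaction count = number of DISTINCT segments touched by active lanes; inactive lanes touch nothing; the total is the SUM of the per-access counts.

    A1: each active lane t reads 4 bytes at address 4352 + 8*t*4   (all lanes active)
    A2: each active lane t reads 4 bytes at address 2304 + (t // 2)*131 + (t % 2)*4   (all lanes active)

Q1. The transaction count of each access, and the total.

A1: 1 transaction
A2: 2 transactions

Answer: 1,2; total 3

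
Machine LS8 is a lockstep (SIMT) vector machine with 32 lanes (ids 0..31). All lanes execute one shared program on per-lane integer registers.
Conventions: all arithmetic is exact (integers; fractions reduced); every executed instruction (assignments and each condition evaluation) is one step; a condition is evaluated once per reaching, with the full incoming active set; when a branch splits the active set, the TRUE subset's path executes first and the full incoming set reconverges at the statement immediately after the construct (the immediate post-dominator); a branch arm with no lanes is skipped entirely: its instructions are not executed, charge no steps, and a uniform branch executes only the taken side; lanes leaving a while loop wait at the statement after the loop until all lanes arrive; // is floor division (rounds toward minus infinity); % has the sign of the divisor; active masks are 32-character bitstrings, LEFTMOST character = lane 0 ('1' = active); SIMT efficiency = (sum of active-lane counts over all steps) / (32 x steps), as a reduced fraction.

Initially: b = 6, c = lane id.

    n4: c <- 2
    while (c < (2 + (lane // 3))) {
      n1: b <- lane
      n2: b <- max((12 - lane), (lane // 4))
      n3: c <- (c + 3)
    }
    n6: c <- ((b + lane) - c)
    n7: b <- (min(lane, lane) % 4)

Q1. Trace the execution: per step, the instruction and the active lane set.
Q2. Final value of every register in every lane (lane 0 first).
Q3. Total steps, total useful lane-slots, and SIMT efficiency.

step 0: c <- 2                       11111111111111111111111111111111
step 1: eval (c < (2 + (lane // 3))) 11111111111111111111111111111111
step 2: b <- lane                    00011111111111111111111111111111
step 3: b <- max((12 - lane), (lane // 4)) 00011111111111111111111111111111
step 4: c <- (c + 3)                 00011111111111111111111111111111
step 5: eval (c < (2 + (lane // 3))) 00011111111111111111111111111111
step 6: b <- lane                    00000000000011111111111111111111
step 7: b <- max((12 - lane), (lane // 4)) 00000000000011111111111111111111
step 8: c <- (c + 3)                 00000000000011111111111111111111
step 9: eval (c < (2 + (lane // 3))) 00000000000011111111111111111111
step 10: b <- lane                    00000000000000000000011111111111
step 11: b <- max((12 - lane), (lane // 4)) 00000000000000000000011111111111
step 12: c <- (c + 3)                 00000000000000000000011111111111
step 13: eval (c < (2 + (lane // 3))) 00000000000000000000011111111111
step 14: b <- lane                    00000000000000000000000000000011
step 15: b <- max((12 - lane), (lane // 4)) 00000000000000000000000000000011
step 16: c <- (c + 3)                 00000000000000000000000000000011
step 17: eval (c < (2 + (lane // 3))) 00000000000000000000000000000011
step 18: c <- ((b + lane) - c)        11111111111111111111111111111111
step 19: b <- (min(lane, lane) % 4)   11111111111111111111111111111111

Answer: 20 steps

b: 0,1,2,3,0,1,2,3,0,1,2,3,0,1,2,3,0,1,2,3,0,1,2,3,0,1,2,3,0,1,2,3
c: 4,5,6,7,7,7,7,7,7,7,7,8,7,8,9,10,12,13,14,15,17,15,16,17,19,20,21,22,24,25,23,24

steps = 20; useful = 376; efficiency = 376/640 = 47/80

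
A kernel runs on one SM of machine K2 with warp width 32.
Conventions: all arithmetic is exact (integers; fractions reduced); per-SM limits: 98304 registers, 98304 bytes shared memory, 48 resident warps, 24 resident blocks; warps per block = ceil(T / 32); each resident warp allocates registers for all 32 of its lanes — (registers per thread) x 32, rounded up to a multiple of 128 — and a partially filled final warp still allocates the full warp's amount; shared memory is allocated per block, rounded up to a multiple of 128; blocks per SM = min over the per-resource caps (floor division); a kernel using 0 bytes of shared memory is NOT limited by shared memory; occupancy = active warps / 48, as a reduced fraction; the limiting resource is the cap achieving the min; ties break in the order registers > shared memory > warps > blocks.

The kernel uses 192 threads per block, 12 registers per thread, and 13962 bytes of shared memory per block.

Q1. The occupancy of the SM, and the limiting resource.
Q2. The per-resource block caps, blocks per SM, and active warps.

Answer: occupancy 3/4, limited by shared memory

registers: 42 blocks
shared memory: 6 blocks
warps: 8 blocks
blocks: 24 blocks

Answer: 6 blocks, 36 active warps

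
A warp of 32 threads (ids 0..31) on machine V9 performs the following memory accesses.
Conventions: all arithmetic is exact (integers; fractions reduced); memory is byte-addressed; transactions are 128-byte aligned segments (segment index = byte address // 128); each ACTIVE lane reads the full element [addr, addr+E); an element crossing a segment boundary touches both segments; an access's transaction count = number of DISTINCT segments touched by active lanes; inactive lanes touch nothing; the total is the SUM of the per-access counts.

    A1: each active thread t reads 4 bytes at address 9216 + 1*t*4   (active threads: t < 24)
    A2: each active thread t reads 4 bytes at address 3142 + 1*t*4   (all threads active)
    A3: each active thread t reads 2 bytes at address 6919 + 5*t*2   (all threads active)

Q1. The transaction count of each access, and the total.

A1: 1 transaction
A2: 2 transactions
A3: 3 transactions

Answer: 1,2,3; total 6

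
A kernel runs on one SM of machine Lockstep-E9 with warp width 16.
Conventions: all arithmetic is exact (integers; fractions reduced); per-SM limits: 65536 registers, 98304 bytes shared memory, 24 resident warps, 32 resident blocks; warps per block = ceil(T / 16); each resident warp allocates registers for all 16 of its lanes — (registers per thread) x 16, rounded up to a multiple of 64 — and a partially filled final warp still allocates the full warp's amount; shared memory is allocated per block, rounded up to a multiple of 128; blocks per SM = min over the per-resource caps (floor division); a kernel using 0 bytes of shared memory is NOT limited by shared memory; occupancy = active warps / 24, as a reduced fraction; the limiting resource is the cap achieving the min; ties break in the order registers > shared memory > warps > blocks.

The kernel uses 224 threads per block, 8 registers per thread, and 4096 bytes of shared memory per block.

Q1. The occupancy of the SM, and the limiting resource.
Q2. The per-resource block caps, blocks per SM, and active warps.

Answer: occupancy 7/12, limited by warps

registers: 36 blocks
shared memory: 24 blocks
warps: 1 block
blocks: 32 blocks

Answer: 1 block, 14 active warps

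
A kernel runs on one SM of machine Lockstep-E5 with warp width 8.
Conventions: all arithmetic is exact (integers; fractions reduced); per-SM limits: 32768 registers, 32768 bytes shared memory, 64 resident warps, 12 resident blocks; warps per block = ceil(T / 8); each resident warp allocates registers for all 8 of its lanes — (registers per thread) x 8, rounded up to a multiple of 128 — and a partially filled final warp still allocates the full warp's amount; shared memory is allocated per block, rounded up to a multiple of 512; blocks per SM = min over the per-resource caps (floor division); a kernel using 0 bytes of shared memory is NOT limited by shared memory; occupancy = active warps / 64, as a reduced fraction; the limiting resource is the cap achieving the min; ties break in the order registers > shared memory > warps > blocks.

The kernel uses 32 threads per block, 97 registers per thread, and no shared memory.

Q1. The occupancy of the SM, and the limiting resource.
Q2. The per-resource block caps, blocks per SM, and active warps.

Answer: occupancy 9/16, limited by registers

registers: 9 blocks
shared memory: no limit (kernel uses none)
warps: 16 blocks
blocks: 12 blocks

Answer: 9 blocks, 36 active warps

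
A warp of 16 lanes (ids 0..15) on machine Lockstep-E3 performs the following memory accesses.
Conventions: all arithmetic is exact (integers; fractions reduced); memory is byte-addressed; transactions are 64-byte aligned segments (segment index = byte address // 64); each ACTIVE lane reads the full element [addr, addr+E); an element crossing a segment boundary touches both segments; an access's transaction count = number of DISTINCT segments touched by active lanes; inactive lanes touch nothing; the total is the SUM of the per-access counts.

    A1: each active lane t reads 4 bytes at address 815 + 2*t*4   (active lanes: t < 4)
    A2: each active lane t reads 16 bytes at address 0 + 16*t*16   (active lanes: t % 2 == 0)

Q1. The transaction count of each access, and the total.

A1: 2 transactions
A2: 8 transactions

Answer: 2,8; total 10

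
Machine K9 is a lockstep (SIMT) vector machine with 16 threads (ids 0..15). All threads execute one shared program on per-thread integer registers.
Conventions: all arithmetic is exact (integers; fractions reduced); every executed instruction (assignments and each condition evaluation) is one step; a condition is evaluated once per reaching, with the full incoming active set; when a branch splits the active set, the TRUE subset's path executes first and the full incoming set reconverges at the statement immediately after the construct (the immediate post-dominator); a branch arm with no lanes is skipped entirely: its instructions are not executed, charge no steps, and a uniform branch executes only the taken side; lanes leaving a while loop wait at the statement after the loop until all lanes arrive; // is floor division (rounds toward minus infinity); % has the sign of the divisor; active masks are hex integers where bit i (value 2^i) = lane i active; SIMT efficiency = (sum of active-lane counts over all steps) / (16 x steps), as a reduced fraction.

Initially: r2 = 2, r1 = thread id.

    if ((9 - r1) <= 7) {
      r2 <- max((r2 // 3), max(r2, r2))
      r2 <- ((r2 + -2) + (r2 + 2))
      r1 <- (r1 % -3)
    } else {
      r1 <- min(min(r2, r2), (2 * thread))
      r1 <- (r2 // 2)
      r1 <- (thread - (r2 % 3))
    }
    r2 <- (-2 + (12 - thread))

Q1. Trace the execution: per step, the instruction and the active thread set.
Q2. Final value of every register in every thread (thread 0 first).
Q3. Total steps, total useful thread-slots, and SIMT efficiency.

step 0: eval ((9 - r1) <= 7)         0xffff
step 1: r2 <- max((r2 // 3), max(r2, r2)) 0xfffc
step 2: r2 <- ((r2 + -2) + (r2 + 2)) 0xfffc
step 3: r1 <- (r1 % -3)              0xfffc
step 4: r1 <- min(min(r2, r2), (2 * thread)) 0x0003
step 5: r1 <- (r2 // 2)              0x0003
step 6: r1 <- (thread - (r2 % 3))    0x0003
step 7: r2 <- (-2 + (12 - thread))   0xffff

Answer: 8 steps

r2: 10,9,8,7,6,5,4,3,2,1,0,-1,-2,-3,-4,-5
r1: -2,-1,-1,0,-2,-1,0,-2,-1,0,-2,-1,0,-2,-1,0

steps = 8; useful = 80; efficiency = 80/128 = 5/8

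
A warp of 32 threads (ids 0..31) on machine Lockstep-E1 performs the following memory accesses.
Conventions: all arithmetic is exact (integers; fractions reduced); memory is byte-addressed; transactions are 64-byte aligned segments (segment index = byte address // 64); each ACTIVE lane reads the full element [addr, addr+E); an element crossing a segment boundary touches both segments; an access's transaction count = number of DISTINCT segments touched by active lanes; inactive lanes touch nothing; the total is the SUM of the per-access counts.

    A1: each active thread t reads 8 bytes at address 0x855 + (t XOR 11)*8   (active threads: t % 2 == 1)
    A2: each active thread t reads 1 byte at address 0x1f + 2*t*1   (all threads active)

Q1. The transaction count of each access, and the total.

A1: 5 transactions
A2: 2 transactions

Answer: 5,2; total 7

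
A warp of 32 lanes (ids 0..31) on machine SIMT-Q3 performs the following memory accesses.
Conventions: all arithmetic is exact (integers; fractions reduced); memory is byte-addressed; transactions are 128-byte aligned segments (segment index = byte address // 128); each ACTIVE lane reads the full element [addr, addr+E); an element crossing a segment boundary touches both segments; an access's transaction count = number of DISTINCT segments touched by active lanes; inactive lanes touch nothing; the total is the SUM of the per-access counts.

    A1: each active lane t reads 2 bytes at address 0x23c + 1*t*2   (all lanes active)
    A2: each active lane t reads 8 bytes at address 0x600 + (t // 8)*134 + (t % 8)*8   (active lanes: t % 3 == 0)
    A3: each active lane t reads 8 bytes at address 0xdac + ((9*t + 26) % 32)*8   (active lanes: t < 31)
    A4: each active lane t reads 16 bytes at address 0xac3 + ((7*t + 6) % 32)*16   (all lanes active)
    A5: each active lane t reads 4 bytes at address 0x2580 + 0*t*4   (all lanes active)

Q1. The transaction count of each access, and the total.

A1: 1 transaction
A2: 4 transactions
A3: 3 transactions
A4: 5 transactions
A5: 1 transaction

Answer: 1,4,3,5,1; total 14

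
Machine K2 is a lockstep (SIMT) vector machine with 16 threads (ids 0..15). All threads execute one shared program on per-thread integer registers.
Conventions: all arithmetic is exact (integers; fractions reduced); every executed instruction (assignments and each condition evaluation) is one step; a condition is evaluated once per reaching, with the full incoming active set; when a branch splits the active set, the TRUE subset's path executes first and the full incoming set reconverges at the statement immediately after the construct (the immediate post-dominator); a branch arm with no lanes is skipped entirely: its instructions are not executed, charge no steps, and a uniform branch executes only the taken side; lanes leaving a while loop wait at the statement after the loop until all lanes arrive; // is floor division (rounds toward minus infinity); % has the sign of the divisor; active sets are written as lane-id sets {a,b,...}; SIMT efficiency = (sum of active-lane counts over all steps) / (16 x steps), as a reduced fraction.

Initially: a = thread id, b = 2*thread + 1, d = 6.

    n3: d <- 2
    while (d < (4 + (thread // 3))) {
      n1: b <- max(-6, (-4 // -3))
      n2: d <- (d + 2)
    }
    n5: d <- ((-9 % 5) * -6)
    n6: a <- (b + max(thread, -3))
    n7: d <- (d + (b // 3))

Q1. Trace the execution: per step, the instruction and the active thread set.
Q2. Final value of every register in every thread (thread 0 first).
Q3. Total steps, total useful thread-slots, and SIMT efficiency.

step 0: d <- 2                       {0,1,2,3,4,5,6,7,8,9,10,11,12,13,14,15}
step 1: eval (d < (4 + (thread // 3))) {0,1,2,3,4,5,6,7,8,9,10,11,12,13,14,15}
step 2: b <- max(-6, (-4 // -3))     {0,1,2,3,4,5,6,7,8,9,10,11,12,13,14,15}
step 3: d <- (d + 2)                 {0,1,2,3,4,5,6,7,8,9,10,11,12,13,14,15}
step 4: eval (d < (4 + (thread // 3))) {0,1,2,3,4,5,6,7,8,9,10,11,12,13,14,15}
step 5: b <- max(-6, (-4 // -3))     {3,4,5,6,7,8,9,10,11,12,13,14,15}
step 6: d <- (d + 2)                 {3,4,5,6,7,8,9,10,11,12,13,14,15}
step 7: eval (d < (4 + (thread // 3))) {3,4,5,6,7,8,9,10,11,12,13,14,15}
step 8: b <- max(-6, (-4 // -3))     {9,10,11,12,13,14,15}
step 9: d <- (d + 2)                 {9,10,11,12,13,14,15}
step 10: eval (d < (4 + (thread // 3))) {9,10,11,12,13,14,15}
step 11: b <- max(-6, (-4 // -3))     {15}
step 12: d <- (d + 2)                 {15}
step 13: eval (d < (4 + (thread // 3))) {15}
step 14: d <- ((-9 % 5) * -6)         {0,1,2,3,4,5,6,7,8,9,10,11,12,13,14,15}
step 15: a <- (b + max(thread, -3))   {0,1,2,3,4,5,6,7,8,9,10,11,12,13,14,15}
step 16: d <- (d + (b // 3))          {0,1,2,3,4,5,6,7,8,9,10,11,12,13,14,15}

Answer: 17 steps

a: 1,2,3,4,5,6,7,8,9,10,11,12,13,14,15,16
b: 1,1,1,1,1,1,1,1,1,1,1,1,1,1,1,1
d: -6,-6,-6,-6,-6,-6,-6,-6,-6,-6,-6,-6,-6,-6,-6,-6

steps = 17; useful = 191; efficiency = 191/272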